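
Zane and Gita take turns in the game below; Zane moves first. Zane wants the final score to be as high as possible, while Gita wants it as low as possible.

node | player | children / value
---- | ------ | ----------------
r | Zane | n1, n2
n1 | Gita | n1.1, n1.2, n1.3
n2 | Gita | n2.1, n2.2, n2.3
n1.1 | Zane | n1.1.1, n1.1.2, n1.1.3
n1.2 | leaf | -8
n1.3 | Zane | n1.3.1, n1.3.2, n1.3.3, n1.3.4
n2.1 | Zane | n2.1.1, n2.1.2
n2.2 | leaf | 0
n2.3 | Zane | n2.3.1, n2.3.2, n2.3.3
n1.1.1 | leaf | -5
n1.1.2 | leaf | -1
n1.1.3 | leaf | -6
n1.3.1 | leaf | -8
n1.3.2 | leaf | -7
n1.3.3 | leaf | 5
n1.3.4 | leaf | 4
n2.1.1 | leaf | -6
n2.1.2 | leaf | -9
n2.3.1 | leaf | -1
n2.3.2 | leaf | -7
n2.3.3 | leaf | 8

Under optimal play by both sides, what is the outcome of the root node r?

n1.1 (Zane): max(-5, -1, -6) = -1
n1.3 (Zane): max(-8, -7, 5, 4) = 5
n1 (Gita): min(-1, -8, 5) = -8
n2.1 (Zane): max(-6, -9) = -6
n2.3 (Zane): max(-1, -7, 8) = 8
n2 (Gita): min(-6, 0, 8) = -6
r (Zane): max(-8, -6) = -6

-6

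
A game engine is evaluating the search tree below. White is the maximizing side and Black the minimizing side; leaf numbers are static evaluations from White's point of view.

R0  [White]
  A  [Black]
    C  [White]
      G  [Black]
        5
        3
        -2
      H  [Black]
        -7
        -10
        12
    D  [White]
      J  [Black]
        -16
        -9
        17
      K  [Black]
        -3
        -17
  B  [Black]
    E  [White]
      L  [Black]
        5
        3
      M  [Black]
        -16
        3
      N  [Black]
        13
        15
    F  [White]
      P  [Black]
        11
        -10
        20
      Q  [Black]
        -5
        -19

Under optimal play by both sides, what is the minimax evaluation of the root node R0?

-10

G (Black): min(5, 3, -2) = -2
H (Black): min(-7, -10, 12) = -10
C (White): max(-2, -10) = -2
J (Black): min(-16, -9, 17) = -16
K (Black): min(-3, -17) = -17
D (White): max(-16, -17) = -16
A (Black): min(-2, -16) = -16
L (Black): min(5, 3) = 3
M (Black): min(-16, 3) = -16
N (Black): min(13, 15) = 13
E (White): max(3, -16, 13) = 13
P (Black): min(11, -10, 20) = -10
Q (Black): min(-5, -19) = -19
F (White): max(-10, -19) = -10
B (Black): min(13, -10) = -10
R0 (White): max(-16, -10) = -10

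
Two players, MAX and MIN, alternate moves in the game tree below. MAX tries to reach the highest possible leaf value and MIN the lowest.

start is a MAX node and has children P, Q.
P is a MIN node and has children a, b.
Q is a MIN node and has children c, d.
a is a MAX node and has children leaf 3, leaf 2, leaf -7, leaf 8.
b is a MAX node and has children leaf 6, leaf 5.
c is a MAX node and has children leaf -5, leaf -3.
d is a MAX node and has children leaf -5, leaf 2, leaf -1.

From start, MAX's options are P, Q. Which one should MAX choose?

a (MAX): max(3, 2, -7, 8) = 8
b (MAX): max(6, 5) = 6
P (MIN): min(8, 6) = 6
c (MAX): max(-5, -3) = -3
d (MAX): max(-5, 2, -1) = 2
Q (MIN): min(-3, 2) = -3
start (MAX): max(6, -3) = 6
MAX at start wants the highest of {P=6, Q=-3}, so chooses P.

P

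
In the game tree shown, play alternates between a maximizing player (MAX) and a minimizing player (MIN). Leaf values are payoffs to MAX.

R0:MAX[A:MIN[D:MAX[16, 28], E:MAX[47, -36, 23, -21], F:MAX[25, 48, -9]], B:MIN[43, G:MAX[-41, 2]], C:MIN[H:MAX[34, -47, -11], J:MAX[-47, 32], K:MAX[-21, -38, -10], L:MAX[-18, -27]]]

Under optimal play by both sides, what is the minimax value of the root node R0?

D (MAX): max(16, 28) = 28
E (MAX): max(47, -36, 23, -21) = 47
F (MAX): max(25, 48, -9) = 48
A (MIN): min(28, 47, 48) = 28
G (MAX): max(-41, 2) = 2
B (MIN): min(43, 2) = 2
H (MAX): max(34, -47, -11) = 34
J (MAX): max(-47, 32) = 32
K (MAX): max(-21, -38, -10) = -10
L (MAX): max(-18, -27) = -18
C (MIN): min(34, 32, -10, -18) = -18
R0 (MAX): max(28, 2, -18) = 28

28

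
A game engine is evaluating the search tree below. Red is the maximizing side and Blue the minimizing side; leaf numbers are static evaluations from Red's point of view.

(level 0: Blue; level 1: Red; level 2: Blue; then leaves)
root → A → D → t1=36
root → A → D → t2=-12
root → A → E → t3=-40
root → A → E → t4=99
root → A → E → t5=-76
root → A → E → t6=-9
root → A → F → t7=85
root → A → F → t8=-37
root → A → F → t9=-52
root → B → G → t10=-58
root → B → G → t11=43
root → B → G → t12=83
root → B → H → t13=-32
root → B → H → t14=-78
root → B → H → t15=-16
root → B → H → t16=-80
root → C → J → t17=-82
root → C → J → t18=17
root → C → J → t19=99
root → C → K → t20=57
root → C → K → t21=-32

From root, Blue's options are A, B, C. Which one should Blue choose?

B

D (Blue): min(36, -12) = -12
E (Blue): min(-40, 99, -76, -9) = -76
F (Blue): min(85, -37, -52) = -52
A (Red): max(-12, -76, -52) = -12
G (Blue): min(-58, 43, 83) = -58
H (Blue): min(-32, -78, -16, -80) = -80
B (Red): max(-58, -80) = -58
J (Blue): min(-82, 17, 99) = -82
K (Blue): min(57, -32) = -32
C (Red): max(-82, -32) = -32
root (Blue): min(-12, -58, -32) = -58
Blue at root wants the lowest of {A=-12, B=-58, C=-32}, so chooses B.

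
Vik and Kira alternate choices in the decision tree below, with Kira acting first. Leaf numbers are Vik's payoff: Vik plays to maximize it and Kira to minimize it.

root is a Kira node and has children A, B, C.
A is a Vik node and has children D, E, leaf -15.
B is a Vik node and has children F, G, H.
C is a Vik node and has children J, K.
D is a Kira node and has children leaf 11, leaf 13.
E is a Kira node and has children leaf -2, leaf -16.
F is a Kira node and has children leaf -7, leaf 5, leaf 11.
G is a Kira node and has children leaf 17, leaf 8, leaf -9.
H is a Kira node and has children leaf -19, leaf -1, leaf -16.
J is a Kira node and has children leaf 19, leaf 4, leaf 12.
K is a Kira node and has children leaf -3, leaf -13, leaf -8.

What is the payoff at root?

D (Kira): min(11, 13) = 11
E (Kira): min(-2, -16) = -16
A (Vik): max(11, -16, -15) = 11
F (Kira): min(-7, 5, 11) = -7
G (Kira): min(17, 8, -9) = -9
H (Kira): min(-19, -1, -16) = -19
B (Vik): max(-7, -9, -19) = -7
J (Kira): min(19, 4, 12) = 4
K (Kira): min(-3, -13, -8) = -13
C (Vik): max(4, -13) = 4
root (Kira): min(11, -7, 4) = -7

-7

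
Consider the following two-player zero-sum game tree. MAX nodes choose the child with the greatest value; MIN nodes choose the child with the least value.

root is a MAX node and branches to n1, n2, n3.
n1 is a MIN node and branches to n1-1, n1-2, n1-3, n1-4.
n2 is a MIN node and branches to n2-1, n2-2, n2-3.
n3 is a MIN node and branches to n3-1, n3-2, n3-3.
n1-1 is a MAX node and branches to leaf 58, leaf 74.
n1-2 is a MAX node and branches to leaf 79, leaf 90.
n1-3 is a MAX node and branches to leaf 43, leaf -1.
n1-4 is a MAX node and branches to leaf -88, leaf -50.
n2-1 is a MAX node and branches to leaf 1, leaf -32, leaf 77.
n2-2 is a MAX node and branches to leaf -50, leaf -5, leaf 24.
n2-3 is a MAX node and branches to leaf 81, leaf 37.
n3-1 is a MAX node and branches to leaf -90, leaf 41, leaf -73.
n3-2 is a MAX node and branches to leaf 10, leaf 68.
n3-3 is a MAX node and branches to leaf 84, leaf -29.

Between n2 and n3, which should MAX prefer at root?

n2-1 (MAX): max(1, -32, 77) = 77
n2-2 (MAX): max(-50, -5, 24) = 24
n2-3 (MAX): max(81, 37) = 81
n2 (MIN): min(77, 24, 81) = 24
n3-1 (MAX): max(-90, 41, -73) = 41
n3-2 (MAX): max(10, 68) = 68
n3-3 (MAX): max(84, -29) = 84
n3 (MIN): min(41, 68, 84) = 41
MAX prefers the higher value; n2=24, n3=41. n3 is better since 41 > 24.

n3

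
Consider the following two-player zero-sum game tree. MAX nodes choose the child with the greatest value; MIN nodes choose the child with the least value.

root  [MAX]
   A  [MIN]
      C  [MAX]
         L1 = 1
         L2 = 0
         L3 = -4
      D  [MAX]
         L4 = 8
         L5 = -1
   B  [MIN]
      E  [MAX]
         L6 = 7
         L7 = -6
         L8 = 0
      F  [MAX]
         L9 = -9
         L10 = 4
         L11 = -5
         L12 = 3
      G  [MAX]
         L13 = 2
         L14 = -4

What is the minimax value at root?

C (MAX): max(1, 0, -4) = 1
D (MAX): max(8, -1) = 8
A (MIN): min(1, 8) = 1
E (MAX): max(7, -6, 0) = 7
F (MAX): max(-9, 4, -5, 3) = 4
G (MAX): max(2, -4) = 2
B (MIN): min(7, 4, 2) = 2
root (MAX): max(1, 2) = 2

2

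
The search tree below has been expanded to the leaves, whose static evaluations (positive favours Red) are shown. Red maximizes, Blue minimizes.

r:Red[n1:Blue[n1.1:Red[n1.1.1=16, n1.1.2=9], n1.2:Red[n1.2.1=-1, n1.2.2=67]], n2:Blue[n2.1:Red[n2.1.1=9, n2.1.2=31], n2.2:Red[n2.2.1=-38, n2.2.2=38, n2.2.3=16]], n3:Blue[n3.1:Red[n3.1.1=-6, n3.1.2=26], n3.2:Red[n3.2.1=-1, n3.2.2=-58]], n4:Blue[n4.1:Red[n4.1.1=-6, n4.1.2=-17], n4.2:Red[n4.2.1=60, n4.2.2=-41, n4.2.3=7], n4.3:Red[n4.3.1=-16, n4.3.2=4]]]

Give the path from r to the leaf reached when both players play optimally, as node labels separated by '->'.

r -> n2 -> n2.1 -> n2.1.2

n1.1 (Red): max(16, 9) = 16
n1.2 (Red): max(-1, 67) = 67
n1 (Blue): min(16, 67) = 16
n2.1 (Red): max(9, 31) = 31
n2.2 (Red): max(-38, 38, 16) = 38
n2 (Blue): min(31, 38) = 31
n3.1 (Red): max(-6, 26) = 26
n3.2 (Red): max(-1, -58) = -1
n3 (Blue): min(26, -1) = -1
n4.1 (Red): max(-6, -17) = -6
n4.2 (Red): max(60, -41, 7) = 60
n4.3 (Red): max(-16, 4) = 4
n4 (Blue): min(-6, 60, 4) = -6
r (Red): max(16, 31, -1, -6) = 31
At r, Red picks n2 (highest: 31).
At n2, Blue picks n2.1 (lowest: 31).
At n2.1, Red picks n2.1.2 (highest: 31).
Terminal value 31.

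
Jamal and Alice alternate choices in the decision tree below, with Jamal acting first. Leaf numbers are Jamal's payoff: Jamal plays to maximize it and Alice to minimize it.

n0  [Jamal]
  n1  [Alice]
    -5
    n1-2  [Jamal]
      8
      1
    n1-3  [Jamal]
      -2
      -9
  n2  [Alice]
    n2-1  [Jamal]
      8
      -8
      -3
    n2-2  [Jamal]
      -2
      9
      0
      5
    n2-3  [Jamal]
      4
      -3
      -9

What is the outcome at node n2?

4

n2-1 (Jamal): max(8, -8, -3) = 8
n2-2 (Jamal): max(-2, 9, 0, 5) = 9
n2-3 (Jamal): max(4, -3, -9) = 4
n2 (Alice): min(8, 9, 4) = 4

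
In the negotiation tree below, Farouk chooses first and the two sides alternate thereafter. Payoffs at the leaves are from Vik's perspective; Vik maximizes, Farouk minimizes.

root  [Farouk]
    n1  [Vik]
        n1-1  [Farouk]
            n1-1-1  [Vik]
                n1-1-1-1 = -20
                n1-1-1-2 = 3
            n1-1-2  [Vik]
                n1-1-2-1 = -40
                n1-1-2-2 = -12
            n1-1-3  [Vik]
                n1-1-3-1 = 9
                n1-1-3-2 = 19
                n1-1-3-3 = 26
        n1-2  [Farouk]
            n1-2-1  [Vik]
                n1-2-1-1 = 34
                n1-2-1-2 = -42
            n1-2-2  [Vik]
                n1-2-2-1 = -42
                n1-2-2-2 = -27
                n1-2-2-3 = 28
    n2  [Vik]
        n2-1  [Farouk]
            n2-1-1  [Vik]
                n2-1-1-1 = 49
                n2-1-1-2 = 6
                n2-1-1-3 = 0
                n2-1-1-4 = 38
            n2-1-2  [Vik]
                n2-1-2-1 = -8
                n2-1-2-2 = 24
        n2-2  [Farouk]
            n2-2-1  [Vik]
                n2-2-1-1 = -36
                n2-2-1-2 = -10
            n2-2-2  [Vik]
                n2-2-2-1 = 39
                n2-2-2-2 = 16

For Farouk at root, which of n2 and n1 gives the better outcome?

n2

n2-1-1 (Vik): max(49, 6, 0, 38) = 49
n2-1-2 (Vik): max(-8, 24) = 24
n2-1 (Farouk): min(49, 24) = 24
n2-2-1 (Vik): max(-36, -10) = -10
n2-2-2 (Vik): max(39, 16) = 39
n2-2 (Farouk): min(-10, 39) = -10
n2 (Vik): max(24, -10) = 24
n1-1-1 (Vik): max(-20, 3) = 3
n1-1-2 (Vik): max(-40, -12) = -12
n1-1-3 (Vik): max(9, 19, 26) = 26
n1-1 (Farouk): min(3, -12, 26) = -12
n1-2-1 (Vik): max(34, -42) = 34
n1-2-2 (Vik): max(-42, -27, 28) = 28
n1-2 (Farouk): min(34, 28) = 28
n1 (Vik): max(-12, 28) = 28
Farouk prefers the lower value; n2=24, n1=28. n2 is better since 24 < 28.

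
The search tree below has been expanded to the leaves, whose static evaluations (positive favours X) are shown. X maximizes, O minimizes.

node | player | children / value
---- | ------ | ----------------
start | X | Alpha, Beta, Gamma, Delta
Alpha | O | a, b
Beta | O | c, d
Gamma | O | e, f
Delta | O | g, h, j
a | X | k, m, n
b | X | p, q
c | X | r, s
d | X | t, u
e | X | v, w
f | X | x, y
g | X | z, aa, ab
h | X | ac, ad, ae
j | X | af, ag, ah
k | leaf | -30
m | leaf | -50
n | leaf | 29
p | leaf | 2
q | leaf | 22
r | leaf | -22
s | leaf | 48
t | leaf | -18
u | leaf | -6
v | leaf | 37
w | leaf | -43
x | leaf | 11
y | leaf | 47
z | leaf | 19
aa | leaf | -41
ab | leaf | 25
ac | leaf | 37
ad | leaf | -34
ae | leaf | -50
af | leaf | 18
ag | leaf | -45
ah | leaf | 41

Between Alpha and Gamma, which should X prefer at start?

a (X): max(-30, -50, 29) = 29
b (X): max(2, 22) = 22
Alpha (O): min(29, 22) = 22
e (X): max(37, -43) = 37
f (X): max(11, 47) = 47
Gamma (O): min(37, 47) = 37
X prefers the higher value; Alpha=22, Gamma=37. Gamma is better since 37 > 22.

Gamma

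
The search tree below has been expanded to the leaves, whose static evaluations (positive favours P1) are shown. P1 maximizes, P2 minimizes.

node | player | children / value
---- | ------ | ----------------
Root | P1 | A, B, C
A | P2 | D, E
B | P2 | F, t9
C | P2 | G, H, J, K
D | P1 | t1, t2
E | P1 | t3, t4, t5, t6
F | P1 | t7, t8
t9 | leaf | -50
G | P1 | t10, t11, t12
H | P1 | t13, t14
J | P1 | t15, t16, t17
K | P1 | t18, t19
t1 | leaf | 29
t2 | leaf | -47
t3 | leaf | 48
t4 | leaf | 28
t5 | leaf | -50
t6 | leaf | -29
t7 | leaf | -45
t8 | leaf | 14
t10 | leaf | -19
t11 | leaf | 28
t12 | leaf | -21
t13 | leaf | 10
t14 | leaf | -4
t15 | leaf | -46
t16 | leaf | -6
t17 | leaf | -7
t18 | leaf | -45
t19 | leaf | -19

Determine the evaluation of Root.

D (P1): max(29, -47) = 29
E (P1): max(48, 28, -50, -29) = 48
A (P2): min(29, 48) = 29
F (P1): max(-45, 14) = 14
B (P2): min(14, -50) = -50
G (P1): max(-19, 28, -21) = 28
H (P1): max(10, -4) = 10
J (P1): max(-46, -6, -7) = -6
K (P1): max(-45, -19) = -19
C (P2): min(28, 10, -6, -19) = -19
Root (P1): max(29, -50, -19) = 29

29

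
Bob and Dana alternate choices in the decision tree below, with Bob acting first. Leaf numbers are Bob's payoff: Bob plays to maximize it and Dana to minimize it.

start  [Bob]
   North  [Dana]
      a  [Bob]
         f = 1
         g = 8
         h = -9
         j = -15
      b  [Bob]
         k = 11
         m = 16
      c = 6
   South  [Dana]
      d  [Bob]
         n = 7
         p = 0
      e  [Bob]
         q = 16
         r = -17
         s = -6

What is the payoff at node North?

6

a (Bob): max(1, 8, -9, -15) = 8
b (Bob): max(11, 16) = 16
North (Dana): min(8, 16, 6) = 6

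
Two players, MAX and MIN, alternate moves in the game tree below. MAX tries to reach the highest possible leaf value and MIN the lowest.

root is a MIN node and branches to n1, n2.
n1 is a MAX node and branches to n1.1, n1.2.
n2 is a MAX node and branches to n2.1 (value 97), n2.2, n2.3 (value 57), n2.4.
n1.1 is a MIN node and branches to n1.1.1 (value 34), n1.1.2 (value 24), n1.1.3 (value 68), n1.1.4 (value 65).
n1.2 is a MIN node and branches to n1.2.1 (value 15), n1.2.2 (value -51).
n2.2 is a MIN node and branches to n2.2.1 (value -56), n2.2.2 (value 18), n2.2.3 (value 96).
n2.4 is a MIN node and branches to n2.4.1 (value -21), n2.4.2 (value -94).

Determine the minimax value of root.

n1.1 (MIN): min(34, 24, 68, 65) = 24
n1.2 (MIN): min(15, -51) = -51
n1 (MAX): max(24, -51) = 24
n2.2 (MIN): min(-56, 18, 96) = -56
n2.4 (MIN): min(-21, -94) = -94
n2 (MAX): max(97, -56, 57, -94) = 97
root (MIN): min(24, 97) = 24

24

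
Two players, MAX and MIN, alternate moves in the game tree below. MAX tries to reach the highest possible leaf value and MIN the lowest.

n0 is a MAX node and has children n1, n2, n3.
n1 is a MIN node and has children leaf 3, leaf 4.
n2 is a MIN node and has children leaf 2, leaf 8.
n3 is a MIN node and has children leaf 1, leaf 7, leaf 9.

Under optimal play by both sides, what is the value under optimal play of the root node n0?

n1 (MIN): min(3, 4) = 3
n2 (MIN): min(2, 8) = 2
n3 (MIN): min(1, 7, 9) = 1
n0 (MAX): max(3, 2, 1) = 3

3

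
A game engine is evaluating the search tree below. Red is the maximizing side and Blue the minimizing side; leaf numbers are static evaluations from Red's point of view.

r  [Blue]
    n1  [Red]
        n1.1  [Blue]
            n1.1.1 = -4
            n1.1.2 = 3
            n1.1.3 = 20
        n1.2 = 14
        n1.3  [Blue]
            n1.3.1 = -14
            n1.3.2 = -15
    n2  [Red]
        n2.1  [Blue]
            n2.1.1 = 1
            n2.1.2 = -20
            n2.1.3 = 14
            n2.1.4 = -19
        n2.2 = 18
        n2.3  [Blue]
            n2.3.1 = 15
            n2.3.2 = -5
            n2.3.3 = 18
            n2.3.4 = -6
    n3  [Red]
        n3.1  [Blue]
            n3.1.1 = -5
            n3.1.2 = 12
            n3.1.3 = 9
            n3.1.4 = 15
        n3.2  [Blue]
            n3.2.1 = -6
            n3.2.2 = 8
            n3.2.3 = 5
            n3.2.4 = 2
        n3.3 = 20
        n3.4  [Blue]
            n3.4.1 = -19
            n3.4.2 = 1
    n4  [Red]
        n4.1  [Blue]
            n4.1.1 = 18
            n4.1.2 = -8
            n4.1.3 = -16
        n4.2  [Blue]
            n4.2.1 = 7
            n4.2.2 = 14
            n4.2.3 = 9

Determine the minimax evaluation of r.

7

n1.1 (Blue): min(-4, 3, 20) = -4
n1.3 (Blue): min(-14, -15) = -15
n1 (Red): max(-4, 14, -15) = 14
n2.1 (Blue): min(1, -20, 14, -19) = -20
n2.3 (Blue): min(15, -5, 18, -6) = -6
n2 (Red): max(-20, 18, -6) = 18
n3.1 (Blue): min(-5, 12, 9, 15) = -5
n3.2 (Blue): min(-6, 8, 5, 2) = -6
n3.4 (Blue): min(-19, 1) = -19
n3 (Red): max(-5, -6, 20, -19) = 20
n4.1 (Blue): min(18, -8, -16) = -16
n4.2 (Blue): min(7, 14, 9) = 7
n4 (Red): max(-16, 7) = 7
r (Blue): min(14, 18, 20, 7) = 7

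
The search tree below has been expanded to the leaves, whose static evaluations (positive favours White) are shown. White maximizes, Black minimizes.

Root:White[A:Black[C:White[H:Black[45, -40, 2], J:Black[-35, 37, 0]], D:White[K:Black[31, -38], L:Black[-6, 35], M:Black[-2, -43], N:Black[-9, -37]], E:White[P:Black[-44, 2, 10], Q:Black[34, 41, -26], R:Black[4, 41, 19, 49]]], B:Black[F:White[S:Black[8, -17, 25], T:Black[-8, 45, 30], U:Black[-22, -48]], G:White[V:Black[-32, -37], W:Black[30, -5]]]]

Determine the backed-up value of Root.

-8

H (Black): min(45, -40, 2) = -40
J (Black): min(-35, 37, 0) = -35
C (White): max(-40, -35) = -35
K (Black): min(31, -38) = -38
L (Black): min(-6, 35) = -6
M (Black): min(-2, -43) = -43
N (Black): min(-9, -37) = -37
D (White): max(-38, -6, -43, -37) = -6
P (Black): min(-44, 2, 10) = -44
Q (Black): min(34, 41, -26) = -26
R (Black): min(4, 41, 19, 49) = 4
E (White): max(-44, -26, 4) = 4
A (Black): min(-35, -6, 4) = -35
S (Black): min(8, -17, 25) = -17
T (Black): min(-8, 45, 30) = -8
U (Black): min(-22, -48) = -48
F (White): max(-17, -8, -48) = -8
V (Black): min(-32, -37) = -37
W (Black): min(30, -5) = -5
G (White): max(-37, -5) = -5
B (Black): min(-8, -5) = -8
Root (White): max(-35, -8) = -8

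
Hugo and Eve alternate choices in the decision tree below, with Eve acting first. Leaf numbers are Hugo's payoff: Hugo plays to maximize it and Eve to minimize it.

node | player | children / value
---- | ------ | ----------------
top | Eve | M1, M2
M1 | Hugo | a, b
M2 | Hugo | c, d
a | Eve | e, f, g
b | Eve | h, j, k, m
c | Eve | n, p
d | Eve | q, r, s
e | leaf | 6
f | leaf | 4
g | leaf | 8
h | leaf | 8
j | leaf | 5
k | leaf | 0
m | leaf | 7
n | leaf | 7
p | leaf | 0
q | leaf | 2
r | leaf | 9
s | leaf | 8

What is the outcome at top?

2

a (Eve): min(6, 4, 8) = 4
b (Eve): min(8, 5, 0, 7) = 0
M1 (Hugo): max(4, 0) = 4
c (Eve): min(7, 0) = 0
d (Eve): min(2, 9, 8) = 2
M2 (Hugo): max(0, 2) = 2
top (Eve): min(4, 2) = 2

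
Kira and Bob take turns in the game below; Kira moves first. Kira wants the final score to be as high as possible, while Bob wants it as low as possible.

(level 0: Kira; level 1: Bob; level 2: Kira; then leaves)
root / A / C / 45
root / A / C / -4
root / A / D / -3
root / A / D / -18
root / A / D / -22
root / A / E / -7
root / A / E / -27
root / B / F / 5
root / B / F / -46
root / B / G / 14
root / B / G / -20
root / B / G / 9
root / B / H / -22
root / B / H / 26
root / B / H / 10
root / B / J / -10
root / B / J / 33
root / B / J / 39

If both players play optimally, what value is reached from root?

5

C (Kira): max(45, -4) = 45
D (Kira): max(-3, -18, -22) = -3
E (Kira): max(-7, -27) = -7
A (Bob): min(45, -3, -7) = -7
F (Kira): max(5, -46) = 5
G (Kira): max(14, -20, 9) = 14
H (Kira): max(-22, 26, 10) = 26
J (Kira): max(-10, 33, 39) = 39
B (Bob): min(5, 14, 26, 39) = 5
root (Kira): max(-7, 5) = 5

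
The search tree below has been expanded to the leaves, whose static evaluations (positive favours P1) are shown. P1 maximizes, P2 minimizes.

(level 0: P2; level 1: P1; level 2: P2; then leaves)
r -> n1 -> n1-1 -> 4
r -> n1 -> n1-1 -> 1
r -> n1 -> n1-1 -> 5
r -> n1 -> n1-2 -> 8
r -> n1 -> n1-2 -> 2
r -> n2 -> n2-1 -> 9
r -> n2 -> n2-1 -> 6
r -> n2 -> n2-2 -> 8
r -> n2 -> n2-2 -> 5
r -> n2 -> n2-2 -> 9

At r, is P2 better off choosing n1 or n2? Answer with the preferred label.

n1-1 (P2): min(4, 1, 5) = 1
n1-2 (P2): min(8, 2) = 2
n1 (P1): max(1, 2) = 2
n2-1 (P2): min(9, 6) = 6
n2-2 (P2): min(8, 5, 9) = 5
n2 (P1): max(6, 5) = 6
P2 prefers the lower value; n1=2, n2=6. n1 is better since 2 < 6.

n1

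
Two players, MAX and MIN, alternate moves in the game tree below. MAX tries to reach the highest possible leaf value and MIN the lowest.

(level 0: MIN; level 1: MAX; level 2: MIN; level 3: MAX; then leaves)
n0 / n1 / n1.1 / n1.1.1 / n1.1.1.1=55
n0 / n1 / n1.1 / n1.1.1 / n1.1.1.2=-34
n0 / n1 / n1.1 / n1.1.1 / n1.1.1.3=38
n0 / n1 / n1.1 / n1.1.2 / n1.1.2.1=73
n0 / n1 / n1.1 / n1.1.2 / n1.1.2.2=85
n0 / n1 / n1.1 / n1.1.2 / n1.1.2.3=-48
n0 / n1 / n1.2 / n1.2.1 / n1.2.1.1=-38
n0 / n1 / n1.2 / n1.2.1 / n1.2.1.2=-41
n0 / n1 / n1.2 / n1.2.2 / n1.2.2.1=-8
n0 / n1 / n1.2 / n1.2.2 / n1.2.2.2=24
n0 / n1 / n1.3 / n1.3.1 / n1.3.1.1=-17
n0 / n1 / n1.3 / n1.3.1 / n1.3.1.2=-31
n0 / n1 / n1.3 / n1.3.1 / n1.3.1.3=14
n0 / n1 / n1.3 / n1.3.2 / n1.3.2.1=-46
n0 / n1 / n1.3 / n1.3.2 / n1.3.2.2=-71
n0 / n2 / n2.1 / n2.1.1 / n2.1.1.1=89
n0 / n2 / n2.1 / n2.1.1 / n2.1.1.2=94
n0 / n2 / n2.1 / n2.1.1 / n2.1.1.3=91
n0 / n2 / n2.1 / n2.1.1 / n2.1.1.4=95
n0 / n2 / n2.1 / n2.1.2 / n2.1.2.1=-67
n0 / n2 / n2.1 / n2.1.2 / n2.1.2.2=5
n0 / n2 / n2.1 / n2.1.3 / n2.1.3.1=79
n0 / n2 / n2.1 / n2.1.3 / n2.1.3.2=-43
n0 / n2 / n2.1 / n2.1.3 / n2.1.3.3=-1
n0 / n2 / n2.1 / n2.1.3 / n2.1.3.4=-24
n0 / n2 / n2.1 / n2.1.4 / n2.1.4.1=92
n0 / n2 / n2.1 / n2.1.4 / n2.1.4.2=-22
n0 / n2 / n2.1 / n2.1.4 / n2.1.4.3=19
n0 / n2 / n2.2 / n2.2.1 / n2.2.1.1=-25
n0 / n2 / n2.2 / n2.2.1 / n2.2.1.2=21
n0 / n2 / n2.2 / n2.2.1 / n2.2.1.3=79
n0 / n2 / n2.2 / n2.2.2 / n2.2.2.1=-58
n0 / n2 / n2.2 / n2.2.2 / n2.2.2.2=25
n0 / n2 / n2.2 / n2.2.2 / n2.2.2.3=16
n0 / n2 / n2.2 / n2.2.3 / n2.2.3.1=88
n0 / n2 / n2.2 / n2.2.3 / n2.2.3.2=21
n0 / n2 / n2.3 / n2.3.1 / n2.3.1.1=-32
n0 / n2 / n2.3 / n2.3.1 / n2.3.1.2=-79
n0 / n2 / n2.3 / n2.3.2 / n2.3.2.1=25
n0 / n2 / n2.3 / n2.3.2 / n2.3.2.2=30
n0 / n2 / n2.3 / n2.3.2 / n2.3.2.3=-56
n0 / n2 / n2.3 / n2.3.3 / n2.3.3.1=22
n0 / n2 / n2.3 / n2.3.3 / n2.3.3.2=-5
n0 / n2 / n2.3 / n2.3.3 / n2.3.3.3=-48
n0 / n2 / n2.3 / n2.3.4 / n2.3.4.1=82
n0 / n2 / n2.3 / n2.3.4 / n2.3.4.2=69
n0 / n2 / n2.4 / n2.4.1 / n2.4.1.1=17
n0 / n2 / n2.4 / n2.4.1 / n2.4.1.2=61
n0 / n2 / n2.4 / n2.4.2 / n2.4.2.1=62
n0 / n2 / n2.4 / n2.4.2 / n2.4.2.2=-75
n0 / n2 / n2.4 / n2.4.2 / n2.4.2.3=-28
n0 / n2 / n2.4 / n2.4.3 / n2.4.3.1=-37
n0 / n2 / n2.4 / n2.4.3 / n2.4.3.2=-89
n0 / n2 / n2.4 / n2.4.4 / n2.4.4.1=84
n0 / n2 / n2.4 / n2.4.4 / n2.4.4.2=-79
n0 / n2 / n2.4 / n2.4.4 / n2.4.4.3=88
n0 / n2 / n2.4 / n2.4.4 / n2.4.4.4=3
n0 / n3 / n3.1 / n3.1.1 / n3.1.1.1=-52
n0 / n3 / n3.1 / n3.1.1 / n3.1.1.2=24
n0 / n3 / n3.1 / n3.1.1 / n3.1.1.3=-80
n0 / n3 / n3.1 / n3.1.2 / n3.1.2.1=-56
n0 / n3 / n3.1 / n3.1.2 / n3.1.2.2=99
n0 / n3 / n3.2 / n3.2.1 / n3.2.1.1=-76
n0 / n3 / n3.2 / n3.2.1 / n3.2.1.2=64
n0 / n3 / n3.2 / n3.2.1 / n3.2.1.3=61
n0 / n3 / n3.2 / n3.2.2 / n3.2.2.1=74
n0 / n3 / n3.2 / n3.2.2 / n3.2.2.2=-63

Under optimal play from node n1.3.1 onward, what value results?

14

n1.3.1 (MAX): max(-17, -31, 14) = 14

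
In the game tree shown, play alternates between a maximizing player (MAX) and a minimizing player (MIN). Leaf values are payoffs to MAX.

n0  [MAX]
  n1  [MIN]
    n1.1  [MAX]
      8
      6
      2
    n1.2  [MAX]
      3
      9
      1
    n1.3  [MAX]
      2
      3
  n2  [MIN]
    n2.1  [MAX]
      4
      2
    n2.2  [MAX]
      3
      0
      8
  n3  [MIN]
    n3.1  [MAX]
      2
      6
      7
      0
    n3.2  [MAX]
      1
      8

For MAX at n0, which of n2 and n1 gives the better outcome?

n2

n2.1 (MAX): max(4, 2) = 4
n2.2 (MAX): max(3, 0, 8) = 8
n2 (MIN): min(4, 8) = 4
n1.1 (MAX): max(8, 6, 2) = 8
n1.2 (MAX): max(3, 9, 1) = 9
n1.3 (MAX): max(2, 3) = 3
n1 (MIN): min(8, 9, 3) = 3
MAX prefers the higher value; n2=4, n1=3. n2 is better since 4 > 3.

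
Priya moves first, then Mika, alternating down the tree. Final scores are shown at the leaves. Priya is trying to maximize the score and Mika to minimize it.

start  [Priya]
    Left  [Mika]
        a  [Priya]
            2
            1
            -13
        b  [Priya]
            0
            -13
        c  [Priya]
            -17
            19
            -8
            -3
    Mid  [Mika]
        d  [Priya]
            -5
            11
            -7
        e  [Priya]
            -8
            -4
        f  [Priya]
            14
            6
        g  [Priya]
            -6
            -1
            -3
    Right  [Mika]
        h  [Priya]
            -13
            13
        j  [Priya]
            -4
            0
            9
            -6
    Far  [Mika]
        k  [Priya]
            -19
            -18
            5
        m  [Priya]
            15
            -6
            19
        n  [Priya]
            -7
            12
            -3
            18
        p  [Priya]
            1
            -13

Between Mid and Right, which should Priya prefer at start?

d (Priya): max(-5, 11, -7) = 11
e (Priya): max(-8, -4) = -4
f (Priya): max(14, 6) = 14
g (Priya): max(-6, -1, -3) = -1
Mid (Mika): min(11, -4, 14, -1) = -4
h (Priya): max(-13, 13) = 13
j (Priya): max(-4, 0, 9, -6) = 9
Right (Mika): min(13, 9) = 9
Priya prefers the higher value; Mid=-4, Right=9. Right is better since 9 > -4.

Right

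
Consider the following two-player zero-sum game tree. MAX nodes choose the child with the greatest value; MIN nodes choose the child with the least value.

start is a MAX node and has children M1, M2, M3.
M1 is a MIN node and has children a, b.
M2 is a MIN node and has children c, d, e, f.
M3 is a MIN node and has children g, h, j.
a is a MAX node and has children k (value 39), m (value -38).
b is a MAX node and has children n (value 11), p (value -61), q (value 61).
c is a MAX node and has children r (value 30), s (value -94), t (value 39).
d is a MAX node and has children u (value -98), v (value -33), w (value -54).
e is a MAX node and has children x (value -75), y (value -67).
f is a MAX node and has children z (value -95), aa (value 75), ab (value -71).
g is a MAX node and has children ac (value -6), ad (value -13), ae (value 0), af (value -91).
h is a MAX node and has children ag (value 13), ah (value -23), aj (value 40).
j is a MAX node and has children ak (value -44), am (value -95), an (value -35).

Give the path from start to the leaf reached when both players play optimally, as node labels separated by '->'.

start -> M1 -> a -> k

a (MAX): max(39, -38) = 39
b (MAX): max(11, -61, 61) = 61
M1 (MIN): min(39, 61) = 39
c (MAX): max(30, -94, 39) = 39
d (MAX): max(-98, -33, -54) = -33
e (MAX): max(-75, -67) = -67
f (MAX): max(-95, 75, -71) = 75
M2 (MIN): min(39, -33, -67, 75) = -67
g (MAX): max(-6, -13, 0, -91) = 0
h (MAX): max(13, -23, 40) = 40
j (MAX): max(-44, -95, -35) = -35
M3 (MIN): min(0, 40, -35) = -35
start (MAX): max(39, -67, -35) = 39
At start, MAX picks M1 (highest: 39).
At M1, MIN picks a (lowest: 39).
At a, MAX picks k (highest: 39).
Terminal value 39.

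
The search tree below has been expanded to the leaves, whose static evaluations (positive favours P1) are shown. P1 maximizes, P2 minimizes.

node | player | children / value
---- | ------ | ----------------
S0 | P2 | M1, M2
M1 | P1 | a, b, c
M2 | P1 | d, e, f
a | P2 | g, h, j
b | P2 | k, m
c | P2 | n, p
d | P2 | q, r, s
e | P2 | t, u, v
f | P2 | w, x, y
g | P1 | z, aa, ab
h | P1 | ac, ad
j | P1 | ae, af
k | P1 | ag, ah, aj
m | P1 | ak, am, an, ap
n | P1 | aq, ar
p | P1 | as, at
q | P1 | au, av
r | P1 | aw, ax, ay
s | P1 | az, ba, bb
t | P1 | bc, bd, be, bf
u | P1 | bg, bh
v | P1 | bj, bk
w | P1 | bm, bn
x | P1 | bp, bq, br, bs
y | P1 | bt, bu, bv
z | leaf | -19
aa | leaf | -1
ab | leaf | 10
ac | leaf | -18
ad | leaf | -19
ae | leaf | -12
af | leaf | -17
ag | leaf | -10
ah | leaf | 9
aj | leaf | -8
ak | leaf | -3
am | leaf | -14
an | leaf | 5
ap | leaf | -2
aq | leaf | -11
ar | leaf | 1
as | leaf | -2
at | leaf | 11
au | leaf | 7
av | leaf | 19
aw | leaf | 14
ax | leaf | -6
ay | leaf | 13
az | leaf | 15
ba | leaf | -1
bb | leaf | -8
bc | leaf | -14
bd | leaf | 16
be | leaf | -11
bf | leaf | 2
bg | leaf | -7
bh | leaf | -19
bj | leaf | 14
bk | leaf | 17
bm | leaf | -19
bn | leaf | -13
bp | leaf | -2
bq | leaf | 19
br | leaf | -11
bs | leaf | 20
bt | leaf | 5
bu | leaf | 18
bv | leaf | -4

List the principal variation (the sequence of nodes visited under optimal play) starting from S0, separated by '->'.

S0 -> M1 -> b -> m -> an

g (P1): max(-19, -1, 10) = 10
h (P1): max(-18, -19) = -18
j (P1): max(-12, -17) = -12
a (P2): min(10, -18, -12) = -18
k (P1): max(-10, 9, -8) = 9
m (P1): max(-3, -14, 5, -2) = 5
b (P2): min(9, 5) = 5
n (P1): max(-11, 1) = 1
p (P1): max(-2, 11) = 11
c (P2): min(1, 11) = 1
M1 (P1): max(-18, 5, 1) = 5
q (P1): max(7, 19) = 19
r (P1): max(14, -6, 13) = 14
s (P1): max(15, -1, -8) = 15
d (P2): min(19, 14, 15) = 14
t (P1): max(-14, 16, -11, 2) = 16
u (P1): max(-7, -19) = -7
v (P1): max(14, 17) = 17
e (P2): min(16, -7, 17) = -7
w (P1): max(-19, -13) = -13
x (P1): max(-2, 19, -11, 20) = 20
y (P1): max(5, 18, -4) = 18
f (P2): min(-13, 20, 18) = -13
M2 (P1): max(14, -7, -13) = 14
S0 (P2): min(5, 14) = 5
At S0, P2 picks M1 (lowest: 5).
At M1, P1 picks b (highest: 5).
At b, P2 picks m (lowest: 5).
At m, P1 picks an (highest: 5).
Terminal value 5.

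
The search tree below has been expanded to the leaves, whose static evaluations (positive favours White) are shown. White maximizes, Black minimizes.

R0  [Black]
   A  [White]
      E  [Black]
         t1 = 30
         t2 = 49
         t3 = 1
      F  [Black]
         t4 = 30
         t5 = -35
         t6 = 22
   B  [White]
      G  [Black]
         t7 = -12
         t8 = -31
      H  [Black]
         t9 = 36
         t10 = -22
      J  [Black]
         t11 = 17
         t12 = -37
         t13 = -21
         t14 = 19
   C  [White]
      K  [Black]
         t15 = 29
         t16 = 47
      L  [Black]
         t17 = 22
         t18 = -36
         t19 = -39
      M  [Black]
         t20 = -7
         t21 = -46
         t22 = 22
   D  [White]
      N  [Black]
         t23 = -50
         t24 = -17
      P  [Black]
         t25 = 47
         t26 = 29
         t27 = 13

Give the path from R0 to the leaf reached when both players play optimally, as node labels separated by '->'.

R0 -> B -> H -> t10

E (Black): min(30, 49, 1) = 1
F (Black): min(30, -35, 22) = -35
A (White): max(1, -35) = 1
G (Black): min(-12, -31) = -31
H (Black): min(36, -22) = -22
J (Black): min(17, -37, -21, 19) = -37
B (White): max(-31, -22, -37) = -22
K (Black): min(29, 47) = 29
L (Black): min(22, -36, -39) = -39
M (Black): min(-7, -46, 22) = -46
C (White): max(29, -39, -46) = 29
N (Black): min(-50, -17) = -50
P (Black): min(47, 29, 13) = 13
D (White): max(-50, 13) = 13
R0 (Black): min(1, -22, 29, 13) = -22
At R0, Black picks B (lowest: -22).
At B, White picks H (highest: -22).
At H, Black picks t10 (lowest: -22).
Terminal value -22.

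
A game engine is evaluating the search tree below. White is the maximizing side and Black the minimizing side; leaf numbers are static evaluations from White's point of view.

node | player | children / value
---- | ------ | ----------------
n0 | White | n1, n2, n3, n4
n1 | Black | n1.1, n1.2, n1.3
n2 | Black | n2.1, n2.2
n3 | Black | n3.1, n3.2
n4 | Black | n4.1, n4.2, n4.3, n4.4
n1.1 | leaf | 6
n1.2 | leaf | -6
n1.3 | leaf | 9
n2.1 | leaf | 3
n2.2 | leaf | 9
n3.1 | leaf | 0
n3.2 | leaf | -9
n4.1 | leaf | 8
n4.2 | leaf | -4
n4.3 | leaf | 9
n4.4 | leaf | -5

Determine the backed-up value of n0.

n1 (Black): min(6, -6, 9) = -6
n2 (Black): min(3, 9) = 3
n3 (Black): min(0, -9) = -9
n4 (Black): min(8, -4, 9, -5) = -5
n0 (White): max(-6, 3, -9, -5) = 3

3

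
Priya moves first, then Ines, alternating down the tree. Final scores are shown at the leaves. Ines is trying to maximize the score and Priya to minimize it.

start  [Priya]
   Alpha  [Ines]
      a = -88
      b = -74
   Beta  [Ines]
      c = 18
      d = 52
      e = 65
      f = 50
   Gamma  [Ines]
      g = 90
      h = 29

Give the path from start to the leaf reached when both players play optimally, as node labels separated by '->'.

start -> Alpha -> b

Alpha (Ines): max(-88, -74) = -74
Beta (Ines): max(18, 52, 65, 50) = 65
Gamma (Ines): max(90, 29) = 90
start (Priya): min(-74, 65, 90) = -74
At start, Priya picks Alpha (lowest: -74).
At Alpha, Ines picks b (highest: -74).
Terminal value -74.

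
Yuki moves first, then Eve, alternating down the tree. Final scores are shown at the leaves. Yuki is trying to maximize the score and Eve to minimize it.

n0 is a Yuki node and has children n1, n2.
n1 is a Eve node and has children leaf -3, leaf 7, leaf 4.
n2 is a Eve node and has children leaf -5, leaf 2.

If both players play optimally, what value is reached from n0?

-3

n1 (Eve): min(-3, 7, 4) = -3
n2 (Eve): min(-5, 2) = -5
n0 (Yuki): max(-3, -5) = -3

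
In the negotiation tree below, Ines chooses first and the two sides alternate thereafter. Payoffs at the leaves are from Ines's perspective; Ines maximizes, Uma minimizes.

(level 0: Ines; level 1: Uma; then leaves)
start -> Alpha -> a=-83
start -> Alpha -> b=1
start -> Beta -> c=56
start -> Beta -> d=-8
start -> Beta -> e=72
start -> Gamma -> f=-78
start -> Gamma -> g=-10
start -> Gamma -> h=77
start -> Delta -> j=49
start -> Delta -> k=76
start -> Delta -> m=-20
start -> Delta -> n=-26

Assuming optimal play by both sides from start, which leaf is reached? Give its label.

d

Alpha (Uma): min(-83, 1) = -83
Beta (Uma): min(56, -8, 72) = -8
Gamma (Uma): min(-78, -10, 77) = -78
Delta (Uma): min(49, 76, -20, -26) = -26
start (Ines): max(-83, -8, -78, -26) = -8
At start, Ines picks Beta (highest: -8).
At Beta, Uma picks d (lowest: -8).
Terminal value -8.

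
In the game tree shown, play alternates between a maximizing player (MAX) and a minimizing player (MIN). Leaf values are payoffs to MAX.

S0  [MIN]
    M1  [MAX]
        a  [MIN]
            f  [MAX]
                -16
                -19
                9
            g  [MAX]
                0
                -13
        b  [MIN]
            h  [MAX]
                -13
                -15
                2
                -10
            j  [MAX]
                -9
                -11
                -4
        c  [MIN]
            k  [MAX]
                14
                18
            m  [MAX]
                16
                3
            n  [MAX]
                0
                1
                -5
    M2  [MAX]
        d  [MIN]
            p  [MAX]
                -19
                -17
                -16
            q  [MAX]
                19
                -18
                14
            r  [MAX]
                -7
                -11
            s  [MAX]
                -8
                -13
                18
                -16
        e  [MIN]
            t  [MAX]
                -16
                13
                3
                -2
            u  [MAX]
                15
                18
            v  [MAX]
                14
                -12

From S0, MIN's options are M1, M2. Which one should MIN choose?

M1

f (MAX): max(-16, -19, 9) = 9
g (MAX): max(0, -13) = 0
a (MIN): min(9, 0) = 0
h (MAX): max(-13, -15, 2, -10) = 2
j (MAX): max(-9, -11, -4) = -4
b (MIN): min(2, -4) = -4
k (MAX): max(14, 18) = 18
m (MAX): max(16, 3) = 16
n (MAX): max(0, 1, -5) = 1
c (MIN): min(18, 16, 1) = 1
M1 (MAX): max(0, -4, 1) = 1
p (MAX): max(-19, -17, -16) = -16
q (MAX): max(19, -18, 14) = 19
r (MAX): max(-7, -11) = -7
s (MAX): max(-8, -13, 18, -16) = 18
d (MIN): min(-16, 19, -7, 18) = -16
t (MAX): max(-16, 13, 3, -2) = 13
u (MAX): max(15, 18) = 18
v (MAX): max(14, -12) = 14
e (MIN): min(13, 18, 14) = 13
M2 (MAX): max(-16, 13) = 13
S0 (MIN): min(1, 13) = 1
MIN at S0 wants the lowest of {M1=1, M2=13}, so chooses M1.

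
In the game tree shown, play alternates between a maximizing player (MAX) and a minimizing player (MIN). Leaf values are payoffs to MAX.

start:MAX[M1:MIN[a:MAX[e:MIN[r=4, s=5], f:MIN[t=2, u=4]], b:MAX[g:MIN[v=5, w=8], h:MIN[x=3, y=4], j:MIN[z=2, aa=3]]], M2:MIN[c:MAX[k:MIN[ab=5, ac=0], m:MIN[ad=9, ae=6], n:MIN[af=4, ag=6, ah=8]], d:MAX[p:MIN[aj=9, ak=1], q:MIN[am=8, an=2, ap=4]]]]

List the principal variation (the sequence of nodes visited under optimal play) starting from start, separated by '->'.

start -> M1 -> a -> e -> r

e (MIN): min(4, 5) = 4
f (MIN): min(2, 4) = 2
a (MAX): max(4, 2) = 4
g (MIN): min(5, 8) = 5
h (MIN): min(3, 4) = 3
j (MIN): min(2, 3) = 2
b (MAX): max(5, 3, 2) = 5
M1 (MIN): min(4, 5) = 4
k (MIN): min(5, 0) = 0
m (MIN): min(9, 6) = 6
n (MIN): min(4, 6, 8) = 4
c (MAX): max(0, 6, 4) = 6
p (MIN): min(9, 1) = 1
q (MIN): min(8, 2, 4) = 2
d (MAX): max(1, 2) = 2
M2 (MIN): min(6, 2) = 2
start (MAX): max(4, 2) = 4
At start, MAX picks M1 (highest: 4).
At M1, MIN picks a (lowest: 4).
At a, MAX picks e (highest: 4).
At e, MIN picks r (lowest: 4).
Terminal value 4.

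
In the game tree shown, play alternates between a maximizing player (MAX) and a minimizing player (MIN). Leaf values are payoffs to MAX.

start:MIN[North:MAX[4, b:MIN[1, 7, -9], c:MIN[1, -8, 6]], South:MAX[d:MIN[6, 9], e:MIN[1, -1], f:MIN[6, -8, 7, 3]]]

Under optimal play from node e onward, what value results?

e (MIN): min(1, -1) = -1

-1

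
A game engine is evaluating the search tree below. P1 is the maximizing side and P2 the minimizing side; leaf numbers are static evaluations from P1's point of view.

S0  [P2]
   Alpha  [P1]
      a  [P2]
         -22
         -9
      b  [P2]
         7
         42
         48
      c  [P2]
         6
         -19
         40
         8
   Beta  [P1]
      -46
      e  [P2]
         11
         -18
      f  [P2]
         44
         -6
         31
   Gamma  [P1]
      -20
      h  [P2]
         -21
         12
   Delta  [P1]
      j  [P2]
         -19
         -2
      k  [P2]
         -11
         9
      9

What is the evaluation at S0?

a (P2): min(-22, -9) = -22
b (P2): min(7, 42, 48) = 7
c (P2): min(6, -19, 40, 8) = -19
Alpha (P1): max(-22, 7, -19) = 7
e (P2): min(11, -18) = -18
f (P2): min(44, -6, 31) = -6
Beta (P1): max(-46, -18, -6) = -6
h (P2): min(-21, 12) = -21
Gamma (P1): max(-20, -21) = -20
j (P2): min(-19, -2) = -19
k (P2): min(-11, 9) = -11
Delta (P1): max(-19, -11, 9) = 9
S0 (P2): min(7, -6, -20, 9) = -20

-20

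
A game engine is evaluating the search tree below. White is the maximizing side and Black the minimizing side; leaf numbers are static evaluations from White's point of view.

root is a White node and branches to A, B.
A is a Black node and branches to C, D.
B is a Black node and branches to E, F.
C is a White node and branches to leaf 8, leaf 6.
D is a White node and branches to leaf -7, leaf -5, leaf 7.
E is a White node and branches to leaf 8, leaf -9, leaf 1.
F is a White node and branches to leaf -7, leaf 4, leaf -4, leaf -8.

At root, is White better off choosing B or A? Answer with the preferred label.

A

E (White): max(8, -9, 1) = 8
F (White): max(-7, 4, -4, -8) = 4
B (Black): min(8, 4) = 4
C (White): max(8, 6) = 8
D (White): max(-7, -5, 7) = 7
A (Black): min(8, 7) = 7
White prefers the higher value; B=4, A=7. A is better since 7 > 4.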